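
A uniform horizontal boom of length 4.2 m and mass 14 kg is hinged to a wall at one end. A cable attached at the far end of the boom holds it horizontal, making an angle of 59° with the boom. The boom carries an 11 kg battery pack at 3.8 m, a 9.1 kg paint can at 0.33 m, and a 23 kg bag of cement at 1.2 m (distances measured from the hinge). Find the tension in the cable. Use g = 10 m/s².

T ≈ 283 N

Sum moments about the hinge (the unknown hinge reaction has zero arm there).
Beam weight: 14 × 10 = 140 N down at 2.1 m → arm 2.1 m, τ = 140 × 2.1 = 294 N·m clockwise.
Battery pack: 11 × 10 = 110 N down at 3.8 m → arm 3.8 m, τ = 110 × 3.8 = 418 N·m clockwise.
Paint can: 9.1 × 10 = 91 N down at 0.33 m → arm 0.33 m, τ = 91 × 0.33 = 30.03 N·m clockwise.
Bag of cement: 23 × 10 = 230 N down at 1.2 m → arm 1.2 m, τ = 230 × 1.2 = 276 N·m clockwise.
Total clockwise load moment = 1018 N·m.
The cable tension T acts at 4.2 m; only its component perpendicular to the boom, T sinθ, produces torque. sin 59° = 0.8572.
Στ = 0 ⇒ T × 4.2 × 0.8572 = 1018 ⇒ T = 1018 / 3.6 = 283 N.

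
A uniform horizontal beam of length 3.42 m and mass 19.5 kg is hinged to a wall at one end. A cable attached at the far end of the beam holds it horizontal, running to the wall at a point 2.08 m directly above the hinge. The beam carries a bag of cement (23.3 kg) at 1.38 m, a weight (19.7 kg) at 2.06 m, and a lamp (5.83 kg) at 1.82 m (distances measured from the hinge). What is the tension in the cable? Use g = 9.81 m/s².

T ≈ 644 N

Taking torques about the hinge:
Beam weight: 19.5 × 9.81 = 191.3 N down at 1.71 m → arm 1.71 m, τ = 191.3 × 1.71 = 327.1 N·m clockwise.
Bag of cement: 23.3 × 9.81 = 228.6 N down at 1.38 m → arm 1.38 m, τ = 228.6 × 1.38 = 315.5 N·m clockwise.
Weight: 19.7 × 9.81 = 193.3 N down at 2.06 m → arm 2.06 m, τ = 193.3 × 2.06 = 398.2 N·m clockwise.
Lamp: 5.83 × 9.81 = 57.19 N down at 1.82 m → arm 1.82 m, τ = 57.19 × 1.82 = 104.1 N·m clockwise.
Total clockwise load moment = 1145 N·m.
The cable tension T acts at 3.42 m; only its component perpendicular to the beam, T sinθ, produces torque. sinθ = h/√(h²+d²) = 2.08/√(2.08²+3.42²) = 0.5196.
Balancing moments: T × 3.42 × 0.5196 = 1145, giving T = 1145 / 1.777 = 644 N.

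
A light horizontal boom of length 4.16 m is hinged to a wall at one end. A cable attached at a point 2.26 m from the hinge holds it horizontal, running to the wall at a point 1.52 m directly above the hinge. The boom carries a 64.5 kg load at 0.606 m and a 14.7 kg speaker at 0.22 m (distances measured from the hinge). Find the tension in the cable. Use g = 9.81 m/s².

T ≈ 329 N

Choose the hinge as the axis so the unknown hinge reaction has zero arm there.
Load: 64.5 × 9.81 = 632.7 N down at 0.606 m → arm 0.606 m, τ = 632.7 × 0.606 = 383.4 N·m clockwise.
Speaker: 14.7 × 9.81 = 144.2 N down at 0.22 m → arm 0.22 m, τ = 144.2 × 0.22 = 31.72 N·m clockwise.
Total clockwise load moment = 415.1 N·m.
The cable tension T acts at 2.26 m; only its component perpendicular to the boom, T sinθ, produces torque. sinθ = h/√(h²+d²) = 1.52/√(1.52²+2.26²) = 0.5581.
Setting net torque to zero: T × 2.26 × 0.5581 = 415.1 → T = 415.1 / 1.261 = 329 N.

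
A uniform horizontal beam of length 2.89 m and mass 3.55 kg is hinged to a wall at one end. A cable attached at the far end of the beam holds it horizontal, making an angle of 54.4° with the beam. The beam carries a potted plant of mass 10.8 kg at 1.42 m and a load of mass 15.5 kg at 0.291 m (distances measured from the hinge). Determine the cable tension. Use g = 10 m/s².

Take moments about the hinge.
Beam weight: 3.55 × 10 = 35.5 N down at 1.445 m → arm 1.445 m, τ = 35.5 × 1.445 = 51.3 N·m clockwise.
Potted plant: 10.8 × 10 = 108 N down at 1.42 m → arm 1.42 m, τ = 108 × 1.42 = 153.4 N·m clockwise.
Load: 15.5 × 10 = 155 N down at 0.291 m → arm 0.291 m, τ = 155 × 0.291 = 45.1 N·m clockwise.
Total clockwise load moment = 249.8 N·m.
The cable tension T acts at 2.89 m; only its component perpendicular to the beam, T sinθ, produces torque. sin 54.4° = 0.8131.
Balancing moments: T × 2.89 × 0.8131 = 249.8, giving T = 249.8 / 2.35 = 106 N.

T ≈ 106 N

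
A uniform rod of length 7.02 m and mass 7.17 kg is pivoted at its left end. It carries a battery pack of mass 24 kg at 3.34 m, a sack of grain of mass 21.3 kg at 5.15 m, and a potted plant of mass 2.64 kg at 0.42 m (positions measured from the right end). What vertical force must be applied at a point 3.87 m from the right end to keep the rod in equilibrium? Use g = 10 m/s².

F ≈ 542 N

Take moments about the left end.
Beam weight: 7.17 × 10 = 71.7 N down at 3.51 m → arm 3.51 m, τ = 71.7 × 3.51 = 251.7 N·m clockwise.
Battery pack: 24 × 10 = 240 N down at 3.34 m → arm 3.68 m, τ = 240 × 3.68 = 883.2 N·m clockwise.
Sack of grain: 21.3 × 10 = 213 N down at 5.15 m → arm 1.87 m, τ = 213 × 1.87 = 398.3 N·m clockwise.
Potted plant: 2.64 × 10 = 26.4 N down at 0.42 m → arm 6.6 m, τ = 26.4 × 6.6 = 174.2 N·m clockwise.
Net moment of the loads = 1707 N·m clockwise.
The upward force F acts at a point 3.87 m from the right end, arm 3.15 m, giving F × 3.15 counterclockwise.
Setting net torque to zero: F × 3.15 = 1707 → F = 1707 / 3.15 = 542 N.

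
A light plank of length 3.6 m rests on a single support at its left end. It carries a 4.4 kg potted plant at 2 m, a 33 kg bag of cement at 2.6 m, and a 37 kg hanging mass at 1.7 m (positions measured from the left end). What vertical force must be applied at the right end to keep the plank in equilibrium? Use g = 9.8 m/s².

About the left end:
Potted plant: 4.4 × 9.8 = 43.12 N down at 2 m → arm 2 m, τ = 43.12 × 2 = 86.24 N·m clockwise.
Bag of cement: 33 × 9.8 = 323.4 N down at 2.6 m → arm 2.6 m, τ = 323.4 × 2.6 = 840.8 N·m clockwise.
Hanging mass: 37 × 9.8 = 362.6 N down at 1.7 m → arm 1.7 m, τ = 362.6 × 1.7 = 616.4 N·m clockwise.
Net moment of the loads = 1543 N·m clockwise.
The upward force F acts at the right end, arm 3.6 m, giving F × 3.6 counterclockwise.
Balancing moments: F × 3.6 = 1543, giving F = 1543 / 3.6 = 429 N.

F ≈ 429 N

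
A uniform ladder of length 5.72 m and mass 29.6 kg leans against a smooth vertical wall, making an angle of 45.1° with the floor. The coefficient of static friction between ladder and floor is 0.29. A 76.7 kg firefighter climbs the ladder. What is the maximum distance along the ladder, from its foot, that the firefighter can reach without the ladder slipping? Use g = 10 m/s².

Choose the foot of the ladder as the axis so the floor normal and friction both act there and drop out.
Ladder weight 29.6×10 = 296 N acts at 2.86 m along the ladder; its horizontal arm is 2.86·cos45.1° = 2.019 m → τ = 597.6 N·m clockwise.
Firefighter weight 76.7×10 = 767 N at distance d → arm d·cos45.1° → τ = 767·d·0.7059 clockwise.
Wall normal N at the top has arm L sinθ = 4.052 m counterclockwise, so Στ = 0 gives N·4.052 = 597.6 + 541.4·d.
ΣFy = 0 ⇒ N_floor = 1063 N, so the maximum friction is μ_s·N_floor = 0.29×1063 = 308.3 N. ΣFx = 0 ⇒ N_wall = f, so at the slipping point N = 308.3 N.
Substituting: 308.3×4.052 = 597.6 + 541.4·d ⇒ d = (1249 − 597.6) / 541.4 = 1.2 m.

d ≈ 1.2 m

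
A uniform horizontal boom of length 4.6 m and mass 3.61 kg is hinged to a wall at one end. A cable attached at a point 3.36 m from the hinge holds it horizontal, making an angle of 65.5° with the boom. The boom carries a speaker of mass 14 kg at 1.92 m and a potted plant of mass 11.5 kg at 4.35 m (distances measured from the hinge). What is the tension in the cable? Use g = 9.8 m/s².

T ≈ 273 N

Take moments about the hinge.
Beam weight: 3.61 × 9.8 = 35.38 N down at 2.3 m → arm 2.3 m, τ = 35.38 × 2.3 = 81.37 N·m clockwise.
Speaker: 14 × 9.8 = 137.2 N down at 1.92 m → arm 1.92 m, τ = 137.2 × 1.92 = 263.4 N·m clockwise.
Potted plant: 11.5 × 9.8 = 112.7 N down at 4.35 m → arm 4.35 m, τ = 112.7 × 4.35 = 490.2 N·m clockwise.
Total clockwise load moment = 835 N·m.
The cable tension T acts at 3.36 m; only its component perpendicular to the boom, T sinθ, produces torque. sin 65.5° = 0.91.
For rotational equilibrium, T × 3.36 × 0.91 = 835, so T = 835 / 3.058 = 273 N.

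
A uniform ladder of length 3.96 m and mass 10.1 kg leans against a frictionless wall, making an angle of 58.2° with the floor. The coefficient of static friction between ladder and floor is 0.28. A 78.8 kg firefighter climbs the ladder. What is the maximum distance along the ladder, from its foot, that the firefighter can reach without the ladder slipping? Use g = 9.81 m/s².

d ≈ 1.76 m

Sum moments about the foot of the ladder (the floor normal and friction both act there and drop out).
Ladder weight 10.1×9.81 = 99.08 N acts at 1.98 m along the ladder; its horizontal arm is 1.98·cos58.2° = 1.043 m → τ = 103.3 N·m clockwise.
Firefighter weight 78.8×9.81 = 773 N at distance d → arm d·cos58.2° → τ = 773·d·0.527 clockwise.
Wall normal N at the top has arm L sinθ = 3.366 m counterclockwise, so Στ = 0 gives N·3.366 = 103.3 + 407.4·d.
ΣFy = 0 ⇒ N_floor = 872.1 N, so the maximum friction is μ_s·N_floor = 0.28×872.1 = 244.2 N. ΣFx = 0 ⇒ N_wall = f, so at the slipping point N = 244.2 N.
Substituting: 244.2×3.366 = 103.3 + 407.4·d ⇒ d = (822 − 103.3) / 407.4 = 1.76 m.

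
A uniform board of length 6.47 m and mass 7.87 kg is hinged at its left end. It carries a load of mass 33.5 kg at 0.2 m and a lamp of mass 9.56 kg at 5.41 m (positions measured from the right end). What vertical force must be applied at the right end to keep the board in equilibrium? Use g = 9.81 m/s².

F ≈ 372 N

About the left end:
Beam weight: 7.87 × 9.81 = 77.2 N down at 3.235 m → arm 3.235 m, τ = 77.2 × 3.235 = 249.7 N·m clockwise.
Load: 33.5 × 9.81 = 328.6 N down at 0.2 m → arm 6.27 m, τ = 328.6 × 6.27 = 2060 N·m clockwise.
Lamp: 9.56 × 9.81 = 93.78 N down at 5.41 m → arm 1.06 m, τ = 93.78 × 1.06 = 99.41 N·m clockwise.
Net moment of the loads = 2409 N·m clockwise.
The upward force F acts at the right end, arm 6.47 m, giving F × 6.47 counterclockwise.
Στ = 0 ⇒ F × 6.47 = 2409 ⇒ F = 2409 / 6.47 = 372 N.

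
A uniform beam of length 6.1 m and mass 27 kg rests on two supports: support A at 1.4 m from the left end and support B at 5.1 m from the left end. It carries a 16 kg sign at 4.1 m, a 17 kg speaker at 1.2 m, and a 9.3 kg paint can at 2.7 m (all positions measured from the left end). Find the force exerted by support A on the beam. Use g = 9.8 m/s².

R_A ≈ 424 N

Choose support B as the axis so its reaction then has zero moment arm.
Beam weight: 27 × 9.8 = 264.6 N down at 3.05 m → arm 2.05 m, τ = 264.6 × 2.05 = 542.4 N·m counterclockwise.
Sign: 16 × 9.8 = 156.8 N down at 4.1 m → arm 1 m, τ = 156.8 × 1 = 156.8 N·m counterclockwise.
Speaker: 17 × 9.8 = 166.6 N down at 1.2 m → arm 3.9 m, τ = 166.6 × 3.9 = 649.7 N·m counterclockwise.
Paint can: 9.3 × 9.8 = 91.14 N down at 2.7 m → arm 2.4 m, τ = 91.14 × 2.4 = 218.7 N·m counterclockwise.
Net load moment about support B = 1568 N·m counterclockwise.
Reaction R at support A is upward at 1.4 m, arm 3.7 m → moment R × 3.7 clockwise.
For rotational equilibrium, R × 3.7 = 1568, so R = 424 N.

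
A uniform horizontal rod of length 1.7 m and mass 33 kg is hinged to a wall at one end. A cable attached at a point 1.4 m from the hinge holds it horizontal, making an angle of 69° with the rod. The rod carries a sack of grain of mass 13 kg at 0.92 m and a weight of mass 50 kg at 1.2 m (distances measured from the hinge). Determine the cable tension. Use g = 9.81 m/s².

Sum moments about the hinge (the unknown hinge reaction has zero arm there).
Beam weight: 33 × 9.81 = 323.7 N down at 0.85 m → arm 0.85 m, τ = 323.7 × 0.85 = 275.1 N·m clockwise.
Sack of grain: 13 × 9.81 = 127.5 N down at 0.92 m → arm 0.92 m, τ = 127.5 × 0.92 = 117.3 N·m clockwise.
Weight: 50 × 9.81 = 490.5 N down at 1.2 m → arm 1.2 m, τ = 490.5 × 1.2 = 588.6 N·m clockwise.
Total clockwise load moment = 981 N·m.
The cable tension T acts at 1.4 m; only its component perpendicular to the rod, T sinθ, produces torque. sin 69° = 0.9336.
Balancing moments: T × 1.4 × 0.9336 = 981, giving T = 981 / 1.307 = 751 N.

T ≈ 751 N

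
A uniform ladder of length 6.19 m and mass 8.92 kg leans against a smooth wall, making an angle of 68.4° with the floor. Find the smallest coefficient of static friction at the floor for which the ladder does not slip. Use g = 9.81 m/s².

Choose the foot of the ladder as the axis so the floor normal and friction both act there and drop out.
Ladder weight 8.92×9.81 = 87.51 N acts at 3.095 m along the ladder; its horizontal arm is 3.095·cos68.4° = 1.139 m → τ = 99.67 N·m clockwise.
Wall normal N acts horizontally at the top; its moment arm is the height L sinθ = 6.19·sin68.4° = 5.755 m, counterclockwise.
Στ = 0 ⇒ N × 5.755 = 99.67 ⇒ N = 17.32 N.
ΣFx = 0 ⇒ f = N_wall = 17.32 N. ΣFy = 0 ⇒ N_floor = 87.51 N.
μ_min = f / N_floor = 17.32 / 87.51 = 0.198.

μ_min ≈ 0.198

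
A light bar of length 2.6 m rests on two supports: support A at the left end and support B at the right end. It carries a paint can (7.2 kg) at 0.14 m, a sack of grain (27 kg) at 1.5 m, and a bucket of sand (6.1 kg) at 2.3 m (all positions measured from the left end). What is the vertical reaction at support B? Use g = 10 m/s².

Taking torques about support A:
Paint can: 7.2 × 10 = 72 N down at 0.14 m → arm 0.14 m, τ = 72 × 0.14 = 10.08 N·m clockwise.
Sack of grain: 27 × 10 = 270 N down at 1.5 m → arm 1.5 m, τ = 270 × 1.5 = 405 N·m clockwise.
Bucket of sand: 6.1 × 10 = 61 N down at 2.3 m → arm 2.3 m, τ = 61 × 2.3 = 140.3 N·m clockwise.
Net load moment about support A = 555.4 N·m clockwise.
Reaction R at support B is upward at 2.6 m, arm 2.6 m → moment R × 2.6 counterclockwise.
For rotational equilibrium, R × 2.6 = 555.4, so R = 214 N.

R_B ≈ 214 N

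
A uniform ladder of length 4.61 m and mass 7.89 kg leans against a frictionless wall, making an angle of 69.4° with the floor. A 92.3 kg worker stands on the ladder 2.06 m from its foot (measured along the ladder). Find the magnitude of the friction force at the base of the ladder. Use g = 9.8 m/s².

f ≈ 166 N

Taking torques about the foot of the ladder:
Ladder weight 7.89×9.8 = 77.32 N acts at 2.305 m along the ladder; its horizontal arm is 2.305·cos69.4° = 0.811 m → τ = 62.71 N·m clockwise.
Worker: 92.3×9.8 = 904.5 N at 2.06 m → arm 0.7248 m → τ = 655.6 N·m clockwise.
Wall normal N acts horizontally at the top; its moment arm is the height L sinθ = 4.61·sin69.4° = 4.315 m, counterclockwise.
Στ = 0 ⇒ N × 4.315 = 718.3 ⇒ N = 166 N.
ΣFx = 0: friction at the foot balances the wall's push, so f = N_wall = 166 N.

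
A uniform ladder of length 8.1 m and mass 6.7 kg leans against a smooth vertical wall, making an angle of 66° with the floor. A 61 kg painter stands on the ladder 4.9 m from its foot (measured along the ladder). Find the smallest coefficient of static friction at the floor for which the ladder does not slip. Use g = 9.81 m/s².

Taking torques about the foot of the ladder:
Ladder weight 6.7×9.81 = 65.73 N acts at 4.05 m along the ladder; its horizontal arm is 4.05·cos66° = 1.647 m → τ = 108.3 N·m clockwise.
Painter: 61×9.81 = 598.4 N at 4.9 m → arm 1.993 m → τ = 1193 N·m clockwise.
Wall normal N acts horizontally at the top; its moment arm is the height L sinθ = 8.1·sin66° = 7.4 m, counterclockwise.
For rotational equilibrium, N × 7.4 = 1301, so N = 175.8 N.
ΣFx = 0 ⇒ f = N_wall = 175.8 N. ΣFy = 0 ⇒ N_floor = 664.1 N.
μ_min = f / N_floor = 175.8 / 664.1 = 0.265.

μ_min ≈ 0.265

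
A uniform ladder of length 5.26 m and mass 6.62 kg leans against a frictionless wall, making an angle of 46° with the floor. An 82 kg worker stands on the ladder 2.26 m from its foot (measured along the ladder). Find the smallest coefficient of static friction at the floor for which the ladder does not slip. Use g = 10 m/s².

About the foot of the ladder:
Ladder weight 6.62×10 = 66.2 N acts at 2.63 m along the ladder; its horizontal arm is 2.63·cos46° = 1.827 m → τ = 120.9 N·m clockwise.
Worker: 82×10 = 820 N at 2.26 m → arm 1.57 m → τ = 1287 N·m clockwise.
Wall normal N acts horizontally at the top; its moment arm is the height L sinθ = 5.26·sin46° = 3.784 m, counterclockwise.
For rotational equilibrium, N × 3.784 = 1408, so N = 372.1 N.
ΣFx = 0 ⇒ f = N_wall = 372.1 N. ΣFy = 0 ⇒ N_floor = 886.2 N.
μ_min = f / N_floor = 372.1 / 886.2 = 0.42.

μ_min ≈ 0.42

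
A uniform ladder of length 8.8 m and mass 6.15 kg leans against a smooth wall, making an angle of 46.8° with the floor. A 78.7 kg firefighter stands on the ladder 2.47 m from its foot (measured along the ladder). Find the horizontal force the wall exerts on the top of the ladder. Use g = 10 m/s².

N_wall ≈ 236 N

Sum moments about the foot of the ladder (the floor normal and friction both act there and drop out).
Ladder weight 6.15×10 = 61.5 N acts at 4.4 m along the ladder; its horizontal arm is 4.4·cos46.8° = 3.012 m → τ = 185.2 N·m clockwise.
Firefighter: 78.7×10 = 787 N at 2.47 m → arm 1.691 m → τ = 1331 N·m clockwise.
Wall normal N acts horizontally at the top; its moment arm is the height L sinθ = 8.8·sin46.8° = 6.415 m, counterclockwise.
Balancing moments: N × 6.415 = 1516, giving N = 236 N.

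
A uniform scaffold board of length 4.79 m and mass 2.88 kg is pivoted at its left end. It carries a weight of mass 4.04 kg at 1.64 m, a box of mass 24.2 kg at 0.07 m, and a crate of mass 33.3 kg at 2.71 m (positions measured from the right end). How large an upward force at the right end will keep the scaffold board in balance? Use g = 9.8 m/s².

F ≈ 416 N

Sum moments about the left end (the unknown pivot reaction has zero arm there).
Beam weight: 2.88 × 9.8 = 28.22 N down at 2.395 m → arm 2.395 m, τ = 28.22 × 2.395 = 67.59 N·m clockwise.
Weight: 4.04 × 9.8 = 39.59 N down at 1.64 m → arm 3.15 m, τ = 39.59 × 3.15 = 124.7 N·m clockwise.
Box: 24.2 × 9.8 = 237.2 N down at 0.07 m → arm 4.72 m, τ = 237.2 × 4.72 = 1120 N·m clockwise.
Crate: 33.3 × 9.8 = 326.3 N down at 2.71 m → arm 2.08 m, τ = 326.3 × 2.08 = 678.7 N·m clockwise.
Net moment of the loads = 1991 N·m clockwise.
The upward force F acts at the right end, arm 4.79 m, giving F × 4.79 counterclockwise.
Στ = 0 ⇒ F × 4.79 = 1991 ⇒ F = 1991 / 4.79 = 416 N.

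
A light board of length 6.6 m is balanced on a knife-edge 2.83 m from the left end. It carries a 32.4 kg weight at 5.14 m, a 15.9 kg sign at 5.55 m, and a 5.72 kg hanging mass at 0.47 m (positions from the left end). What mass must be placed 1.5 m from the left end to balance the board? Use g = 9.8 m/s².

Taking torques about the knife-edge (at 2.83 m from the left end):
Weight: 32.4 × 9.8 = 317.5 N down at 5.14 m → arm 2.31 m, τ = 317.5 × 2.31 = 733.4 N·m clockwise.
Sign: 15.9 × 9.8 = 155.8 N down at 5.55 m → arm 2.72 m, τ = 155.8 × 2.72 = 423.8 N·m clockwise.
Hanging mass: 5.72 × 9.8 = 56.06 N down at 0.47 m → arm 2.36 m, τ = 56.06 × 2.36 = 132.3 N·m counterclockwise.
Net moment of known loads = 1025 N·m clockwise.
An unknown mass m at 1.5 m has arm 1.33 m; its moment is m·g·1.33 counterclockwise.
Στ = 0 ⇒ m × 9.8 × 1.33 = 1025 ⇒ m = 1025 / (9.8 × 1.33) = 78.6 kg.

m ≈ 78.6 kg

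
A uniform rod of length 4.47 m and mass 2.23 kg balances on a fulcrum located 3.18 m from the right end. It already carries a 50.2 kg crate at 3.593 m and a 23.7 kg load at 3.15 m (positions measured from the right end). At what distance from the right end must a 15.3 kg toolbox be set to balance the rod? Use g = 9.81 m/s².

Choose the fulcrum (at 3.18 m from the right end) as the axis so the support reaction has zero arm there.
Beam weight: 2.23 × 9.81 = 21.88 N down at 2.235 m → arm 0.945 m, τ = 21.88 × 0.945 = 20.68 N·m clockwise.
Crate: 50.2 × 9.81 = 492.5 N down at 3.593 m → arm 0.413 m, τ = 492.5 × 0.413 = 203.4 N·m counterclockwise.
Load: 23.7 × 9.81 = 232.5 N down at 3.15 m → arm 0.03 m, τ = 232.5 × 0.03 = 6.975 N·m clockwise.
Net moment of existing loads = 175.7 N·m counterclockwise.
The toolbox weighs 15.3 × 9.81 = 150.1 N and must supply an equal clockwise moment, so its lever arm about the fulcrum is 175.7 / 150.1 = 1.17 m.
That puts it at 3.18 − 1.17 = 2.01 m from the right end.

x ≈ 2.01 m from the right end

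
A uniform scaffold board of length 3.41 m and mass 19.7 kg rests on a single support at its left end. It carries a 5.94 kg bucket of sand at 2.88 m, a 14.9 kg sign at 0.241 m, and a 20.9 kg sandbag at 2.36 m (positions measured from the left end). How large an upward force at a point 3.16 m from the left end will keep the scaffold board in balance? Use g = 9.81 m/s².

Take moments about the left end.
Beam weight: 19.7 × 9.81 = 193.3 N down at 1.705 m → arm 1.705 m, τ = 193.3 × 1.705 = 329.6 N·m clockwise.
Bucket of sand: 5.94 × 9.81 = 58.27 N down at 2.88 m → arm 2.88 m, τ = 58.27 × 2.88 = 167.8 N·m clockwise.
Sign: 14.9 × 9.81 = 146.2 N down at 0.241 m → arm 0.241 m, τ = 146.2 × 0.241 = 35.23 N·m clockwise.
Sandbag: 20.9 × 9.81 = 205 N down at 2.36 m → arm 2.36 m, τ = 205 × 2.36 = 483.8 N·m clockwise.
Net moment of the loads = 1016 N·m clockwise.
The upward force F acts at a point 3.16 m from the left end, arm 3.16 m, giving F × 3.16 counterclockwise.
Στ = 0 ⇒ F × 3.16 = 1016 ⇒ F = 1016 / 3.16 = 322 N.

F ≈ 322 N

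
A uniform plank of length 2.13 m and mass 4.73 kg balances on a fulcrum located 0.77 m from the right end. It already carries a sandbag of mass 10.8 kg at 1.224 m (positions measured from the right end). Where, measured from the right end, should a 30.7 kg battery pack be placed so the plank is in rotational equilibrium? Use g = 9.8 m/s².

x ≈ 0.565 m from the right end

Take moments about the fulcrum (at 0.77 m from the right end).
Beam weight: 4.73 × 9.8 = 46.35 N down at 1.065 m → arm 0.295 m, τ = 46.35 × 0.295 = 13.67 N·m counterclockwise.
Sandbag: 10.8 × 9.8 = 105.8 N down at 1.224 m → arm 0.454 m, τ = 105.8 × 0.454 = 48.03 N·m counterclockwise.
Net moment of existing loads = 61.7 N·m counterclockwise.
The battery pack weighs 30.7 × 9.8 = 300.9 N and must supply an equal clockwise moment, so its lever arm about the fulcrum is 61.7 / 300.9 = 0.205 m.
That puts it at 0.77 − 0.205 = 0.565 m from the right end.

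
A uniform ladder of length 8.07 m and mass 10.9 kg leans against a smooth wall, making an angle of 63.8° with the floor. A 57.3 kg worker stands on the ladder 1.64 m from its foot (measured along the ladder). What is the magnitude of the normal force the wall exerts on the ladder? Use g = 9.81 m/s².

About the foot of the ladder:
Ladder weight 10.9×9.81 = 106.9 N acts at 4.035 m along the ladder; its horizontal arm is 4.035·cos63.8° = 1.781 m → τ = 190.4 N·m clockwise.
Worker: 57.3×9.81 = 562.1 N at 1.64 m → arm 0.7241 m → τ = 407 N·m clockwise.
Wall normal N acts horizontally at the top; its moment arm is the height L sinθ = 8.07·sin63.8° = 7.241 m, counterclockwise.
Setting net torque to zero: N × 7.241 = 597.4 → N = 82.5 N.

N_wall ≈ 82.5 N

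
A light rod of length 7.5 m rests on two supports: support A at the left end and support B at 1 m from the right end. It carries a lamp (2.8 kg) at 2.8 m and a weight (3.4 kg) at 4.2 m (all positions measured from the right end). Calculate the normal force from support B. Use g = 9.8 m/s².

Sum moments about support A (its reaction then has zero moment arm).
Lamp: 2.8 × 9.8 = 27.44 N down at 2.8 m → arm 4.7 m, τ = 27.44 × 4.7 = 129 N·m clockwise.
Weight: 3.4 × 9.8 = 33.32 N down at 4.2 m → arm 3.3 m, τ = 33.32 × 3.3 = 110 N·m clockwise.
Net load moment about support A = 239 N·m clockwise.
Reaction R at support B is upward at 1 m, arm 6.5 m → moment R × 6.5 counterclockwise.
Setting net torque to zero: R × 6.5 = 239 → R = 36.8 N.

R_B ≈ 36.8 N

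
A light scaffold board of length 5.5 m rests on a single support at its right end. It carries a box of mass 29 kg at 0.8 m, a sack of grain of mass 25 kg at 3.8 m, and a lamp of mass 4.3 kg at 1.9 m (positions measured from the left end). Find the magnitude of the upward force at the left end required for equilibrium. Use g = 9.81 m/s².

About the right end:
Box: 29 × 9.81 = 284.5 N down at 0.8 m → arm 4.7 m, τ = 284.5 × 4.7 = 1337 N·m counterclockwise.
Sack of grain: 25 × 9.81 = 245.2 N down at 3.8 m → arm 1.7 m, τ = 245.2 × 1.7 = 416.8 N·m counterclockwise.
Lamp: 4.3 × 9.81 = 42.18 N down at 1.9 m → arm 3.6 m, τ = 42.18 × 3.6 = 151.8 N·m counterclockwise.
Net moment of the loads = 1906 N·m counterclockwise.
The upward force F acts at the left end, arm 5.5 m, giving F × 5.5 clockwise.
Setting net torque to zero: F × 5.5 = 1906 → F = 1906 / 5.5 = 347 N.

F ≈ 347 N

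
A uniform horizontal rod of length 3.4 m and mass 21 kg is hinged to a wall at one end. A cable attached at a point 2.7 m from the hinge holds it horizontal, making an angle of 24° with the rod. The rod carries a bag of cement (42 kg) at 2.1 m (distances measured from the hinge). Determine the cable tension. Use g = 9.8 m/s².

About the hinge:
Beam weight: 21 × 9.8 = 205.8 N down at 1.7 m → arm 1.7 m, τ = 205.8 × 1.7 = 349.9 N·m clockwise.
Bag of cement: 42 × 9.8 = 411.6 N down at 2.1 m → arm 2.1 m, τ = 411.6 × 2.1 = 864.4 N·m clockwise.
Total clockwise load moment = 1214 N·m.
The cable tension T acts at 2.7 m; only its component perpendicular to the rod, T sinθ, produces torque. sin 24° = 0.4067.
Setting net torque to zero: T × 2.7 × 0.4067 = 1214 → T = 1214 / 1.098 = 1110 N.

T ≈ 1110 N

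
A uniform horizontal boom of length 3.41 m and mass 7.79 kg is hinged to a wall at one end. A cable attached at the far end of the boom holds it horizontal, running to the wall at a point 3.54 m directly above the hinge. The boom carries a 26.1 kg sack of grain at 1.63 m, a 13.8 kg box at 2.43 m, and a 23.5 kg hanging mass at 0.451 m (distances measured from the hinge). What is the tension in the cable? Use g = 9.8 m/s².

T ≈ 399 N

Choose the hinge as the axis so the unknown hinge reaction has zero arm there.
Beam weight: 7.79 × 9.8 = 76.34 N down at 1.705 m → arm 1.705 m, τ = 76.34 × 1.705 = 130.2 N·m clockwise.
Sack of grain: 26.1 × 9.8 = 255.8 N down at 1.63 m → arm 1.63 m, τ = 255.8 × 1.63 = 417 N·m clockwise.
Box: 13.8 × 9.8 = 135.2 N down at 2.43 m → arm 2.43 m, τ = 135.2 × 2.43 = 328.5 N·m clockwise.
Hanging mass: 23.5 × 9.8 = 230.3 N down at 0.451 m → arm 0.451 m, τ = 230.3 × 0.451 = 103.9 N·m clockwise.
Total clockwise load moment = 979.6 N·m.
The cable tension T acts at 3.41 m; only its component perpendicular to the boom, T sinθ, produces torque. sinθ = h/√(h²+d²) = 3.54/√(3.54²+3.41²) = 0.7202.
Balancing moments: T × 3.41 × 0.7202 = 979.6, giving T = 979.6 / 2.456 = 399 N.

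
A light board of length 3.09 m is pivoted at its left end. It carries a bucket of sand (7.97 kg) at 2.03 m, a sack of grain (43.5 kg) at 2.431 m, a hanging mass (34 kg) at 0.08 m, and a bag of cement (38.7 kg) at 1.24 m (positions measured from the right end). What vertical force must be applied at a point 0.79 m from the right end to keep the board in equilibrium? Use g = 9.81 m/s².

F ≈ 900 N

Taking torques about the left end:
Bucket of sand: 7.97 × 9.81 = 78.19 N down at 2.03 m → arm 1.06 m, τ = 78.19 × 1.06 = 82.88 N·m clockwise.
Sack of grain: 43.5 × 9.81 = 426.7 N down at 2.431 m → arm 0.659 m, τ = 426.7 × 0.659 = 281.2 N·m clockwise.
Hanging mass: 34 × 9.81 = 333.5 N down at 0.08 m → arm 3.01 m, τ = 333.5 × 3.01 = 1004 N·m clockwise.
Bag of cement: 38.7 × 9.81 = 379.6 N down at 1.24 m → arm 1.85 m, τ = 379.6 × 1.85 = 702.3 N·m clockwise.
Net moment of the loads = 2070 N·m clockwise.
The upward force F acts at a point 0.79 m from the right end, arm 2.3 m, giving F × 2.3 counterclockwise.
Setting net torque to zero: F × 2.3 = 2070 → F = 2070 / 2.3 = 900 N.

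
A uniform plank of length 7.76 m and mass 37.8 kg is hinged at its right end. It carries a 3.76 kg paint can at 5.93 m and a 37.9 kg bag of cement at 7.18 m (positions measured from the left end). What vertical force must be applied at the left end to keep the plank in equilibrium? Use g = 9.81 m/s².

Sum moments about the right end (the unknown pivot reaction has zero arm there).
Beam weight: 37.8 × 9.81 = 370.8 N down at 3.88 m → arm 3.88 m, τ = 370.8 × 3.88 = 1439 N·m counterclockwise.
Paint can: 3.76 × 9.81 = 36.89 N down at 5.93 m → arm 1.83 m, τ = 36.89 × 1.83 = 67.51 N·m counterclockwise.
Bag of cement: 37.9 × 9.81 = 371.8 N down at 7.18 m → arm 0.58 m, τ = 371.8 × 0.58 = 215.6 N·m counterclockwise.
Net moment of the loads = 1722 N·m counterclockwise.
The upward force F acts at the left end, arm 7.76 m, giving F × 7.76 clockwise.
Balancing moments: F × 7.76 = 1722, giving F = 1722 / 7.76 = 222 N.

F ≈ 222 N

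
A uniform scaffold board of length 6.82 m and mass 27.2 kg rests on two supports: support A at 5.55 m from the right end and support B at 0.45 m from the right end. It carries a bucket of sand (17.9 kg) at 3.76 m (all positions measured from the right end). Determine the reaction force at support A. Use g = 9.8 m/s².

Taking torques about support B:
Beam weight: 27.2 × 9.8 = 266.6 N down at 3.41 m → arm 2.96 m, τ = 266.6 × 2.96 = 789.1 N·m counterclockwise.
Bucket of sand: 17.9 × 9.8 = 175.4 N down at 3.76 m → arm 3.31 m, τ = 175.4 × 3.31 = 580.6 N·m counterclockwise.
Net load moment about support B = 1370 N·m counterclockwise.
Reaction R at support A is upward at 5.55 m, arm 5.1 m → moment R × 5.1 clockwise.
Balancing moments: R × 5.1 = 1370, giving R = 269 N.

R_A ≈ 269 N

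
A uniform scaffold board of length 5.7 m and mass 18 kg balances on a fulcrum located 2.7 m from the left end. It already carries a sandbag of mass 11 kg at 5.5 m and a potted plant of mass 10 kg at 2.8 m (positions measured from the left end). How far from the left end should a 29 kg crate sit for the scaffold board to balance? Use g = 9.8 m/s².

x ≈ 1.51 m from the left end

Take moments about the fulcrum (at 2.7 m from the left end).
Beam weight: 18 × 9.8 = 176.4 N down at 2.85 m → arm 0.15 m, τ = 176.4 × 0.15 = 26.46 N·m clockwise.
Sandbag: 11 × 9.8 = 107.8 N down at 5.5 m → arm 2.8 m, τ = 107.8 × 2.8 = 301.8 N·m clockwise.
Potted plant: 10 × 9.8 = 98 N down at 2.8 m → arm 0.1 m, τ = 98 × 0.1 = 9.8 N·m clockwise.
Net moment of existing loads = 338.1 N·m clockwise.
The crate weighs 29 × 9.8 = 284.2 N and must supply an equal counterclockwise moment, so its lever arm about the fulcrum is 338.1 / 284.2 = 1.19 m.
That puts it at 2.7 − 1.19 = 1.51 m from the left end.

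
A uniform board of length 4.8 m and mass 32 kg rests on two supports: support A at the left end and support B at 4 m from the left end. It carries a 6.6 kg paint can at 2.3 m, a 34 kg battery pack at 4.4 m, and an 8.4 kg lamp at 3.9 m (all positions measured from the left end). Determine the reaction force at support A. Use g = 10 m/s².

Take moments about support B.
Beam weight: 32 × 10 = 320 N down at 2.4 m → arm 1.6 m, τ = 320 × 1.6 = 512 N·m counterclockwise.
Paint can: 6.6 × 10 = 66 N down at 2.3 m → arm 1.7 m, τ = 66 × 1.7 = 112.2 N·m counterclockwise.
Battery pack: 34 × 10 = 340 N down at 4.4 m → arm 0.4 m, τ = 340 × 0.4 = 136 N·m clockwise.
Lamp: 8.4 × 10 = 84 N down at 3.9 m → arm 0.1 m, τ = 84 × 0.1 = 8.4 N·m counterclockwise.
Net load moment about support B = 496.6 N·m counterclockwise.
Reaction R at support A is upward at 0 m, arm 4 m → moment R × 4 clockwise.
Στ = 0 ⇒ R × 4 = 496.6 ⇒ R = 124 N.

R_A ≈ 124 N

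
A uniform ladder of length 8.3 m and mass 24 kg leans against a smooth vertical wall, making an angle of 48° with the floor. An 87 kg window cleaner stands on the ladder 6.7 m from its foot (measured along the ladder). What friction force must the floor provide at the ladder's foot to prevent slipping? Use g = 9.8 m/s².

Sum moments about the foot of the ladder (the floor normal and friction both act there and drop out).
Ladder weight 24×9.8 = 235.2 N acts at 4.15 m along the ladder; its horizontal arm is 4.15·cos48° = 2.777 m → τ = 653.2 N·m clockwise.
Window cleaner: 87×9.8 = 852.6 N at 6.7 m → arm 4.483 m → τ = 3822 N·m clockwise.
Wall normal N acts horizontally at the top; its moment arm is the height L sinθ = 8.3·sin48° = 6.168 m, counterclockwise.
For rotational equilibrium, N × 6.168 = 4475, so N = 726 N.
ΣFx = 0: friction at the foot balances the wall's push, so f = N_wall = 726 N.

f ≈ 726 N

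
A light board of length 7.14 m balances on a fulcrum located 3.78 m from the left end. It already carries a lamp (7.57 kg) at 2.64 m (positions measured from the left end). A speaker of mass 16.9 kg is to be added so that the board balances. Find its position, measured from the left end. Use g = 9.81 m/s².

x ≈ 4.29 m from the left end

Taking torques about the fulcrum (at 3.78 m from the left end):
Lamp: 7.57 × 9.81 = 74.26 N down at 2.64 m → arm 1.14 m, τ = 74.26 × 1.14 = 84.66 N·m counterclockwise.
Net moment of existing loads = 84.66 N·m counterclockwise.
The speaker weighs 16.9 × 9.81 = 165.8 N and must supply an equal clockwise moment, so its lever arm about the fulcrum is 84.66 / 165.8 = 0.511 m.
That puts it at 3.78 + 0.511 = 4.29 m from the left end.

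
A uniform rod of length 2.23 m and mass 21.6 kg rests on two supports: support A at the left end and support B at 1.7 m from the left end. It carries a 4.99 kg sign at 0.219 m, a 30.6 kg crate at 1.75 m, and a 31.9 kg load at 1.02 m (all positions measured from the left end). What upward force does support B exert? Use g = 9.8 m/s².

Take moments about support A.
Beam weight: 21.6 × 9.8 = 211.7 N down at 1.115 m → arm 1.115 m, τ = 211.7 × 1.115 = 236 N·m clockwise.
Sign: 4.99 × 9.8 = 48.9 N down at 0.219 m → arm 0.219 m, τ = 48.9 × 0.219 = 10.71 N·m clockwise.
Crate: 30.6 × 9.8 = 299.9 N down at 1.75 m → arm 1.75 m, τ = 299.9 × 1.75 = 524.8 N·m clockwise.
Load: 31.9 × 9.8 = 312.6 N down at 1.02 m → arm 1.02 m, τ = 312.6 × 1.02 = 318.9 N·m clockwise.
Net load moment about support A = 1090 N·m clockwise.
Reaction R at support B is upward at 1.7 m, arm 1.7 m → moment R × 1.7 counterclockwise.
For rotational equilibrium, R × 1.7 = 1090, so R = 641 N.

R_B ≈ 641 N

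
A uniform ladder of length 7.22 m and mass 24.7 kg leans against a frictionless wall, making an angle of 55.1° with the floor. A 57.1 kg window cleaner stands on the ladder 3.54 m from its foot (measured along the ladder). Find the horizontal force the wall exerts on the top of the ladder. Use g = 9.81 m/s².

Taking torques about the foot of the ladder:
Ladder weight 24.7×9.81 = 242.3 N acts at 3.61 m along the ladder; its horizontal arm is 3.61·cos55.1° = 2.065 m → τ = 500.3 N·m clockwise.
Window cleaner: 57.1×9.81 = 560.2 N at 3.54 m → arm 2.025 m → τ = 1134 N·m clockwise.
Wall normal N acts horizontally at the top; its moment arm is the height L sinθ = 7.22·sin55.1° = 5.921 m, counterclockwise.
Στ = 0 ⇒ N × 5.921 = 1634 ⇒ N = 276 N.

N_wall ≈ 276 N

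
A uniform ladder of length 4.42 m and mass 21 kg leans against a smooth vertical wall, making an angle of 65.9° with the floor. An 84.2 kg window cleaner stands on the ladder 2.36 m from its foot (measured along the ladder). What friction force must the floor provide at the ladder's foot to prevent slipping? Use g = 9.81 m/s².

About the foot of the ladder:
Ladder weight 21×9.81 = 206 N acts at 2.21 m along the ladder; its horizontal arm is 2.21·cos65.9° = 0.9024 m → τ = 185.9 N·m clockwise.
Window cleaner: 84.2×9.81 = 826 N at 2.36 m → arm 0.9637 m → τ = 796 N·m clockwise.
Wall normal N acts horizontally at the top; its moment arm is the height L sinθ = 4.42·sin65.9° = 4.035 m, counterclockwise.
Setting net torque to zero: N × 4.035 = 981.9 → N = 243 N.
ΣFx = 0: friction at the foot balances the wall's push, so f = N_wall = 243 N.

f ≈ 243 N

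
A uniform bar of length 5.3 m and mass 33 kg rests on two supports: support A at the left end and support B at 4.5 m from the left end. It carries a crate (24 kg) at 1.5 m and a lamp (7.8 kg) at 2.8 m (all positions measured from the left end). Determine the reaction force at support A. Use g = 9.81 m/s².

R_A ≈ 319 N

Choose support B as the axis so its reaction then has zero moment arm.
Beam weight: 33 × 9.81 = 323.7 N down at 2.65 m → arm 1.85 m, τ = 323.7 × 1.85 = 598.8 N·m counterclockwise.
Crate: 24 × 9.81 = 235.4 N down at 1.5 m → arm 3 m, τ = 235.4 × 3 = 706.2 N·m counterclockwise.
Lamp: 7.8 × 9.81 = 76.52 N down at 2.8 m → arm 1.7 m, τ = 76.52 × 1.7 = 130.1 N·m counterclockwise.
Net load moment about support B = 1435 N·m counterclockwise.
Reaction R at support A is upward at 0 m, arm 4.5 m → moment R × 4.5 clockwise.
Balancing moments: R × 4.5 = 1435, giving R = 319 N.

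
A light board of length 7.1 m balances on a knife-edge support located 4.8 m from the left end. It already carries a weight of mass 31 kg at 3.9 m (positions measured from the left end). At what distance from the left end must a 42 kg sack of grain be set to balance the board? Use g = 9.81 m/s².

x ≈ 5.46 m from the left end

Sum moments about the knife-edge support (at 4.8 m from the left end) (the support reaction has zero arm there).
Weight: 31 × 9.81 = 304.1 N down at 3.9 m → arm 0.9 m, τ = 304.1 × 0.9 = 273.7 N·m counterclockwise.
Net moment of existing loads = 273.7 N·m counterclockwise.
The sack of grain weighs 42 × 9.81 = 412 N and must supply an equal clockwise moment, so its lever arm about the knife-edge support is 273.7 / 412 = 0.664 m.
That puts it at 4.8 + 0.664 = 5.46 m from the left end.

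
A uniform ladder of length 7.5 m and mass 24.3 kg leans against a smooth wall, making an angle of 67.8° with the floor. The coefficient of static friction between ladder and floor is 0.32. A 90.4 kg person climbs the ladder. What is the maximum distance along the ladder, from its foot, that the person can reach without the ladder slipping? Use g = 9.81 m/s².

Sum moments about the foot of the ladder (the floor normal and friction both act there and drop out).
Ladder weight 24.3×9.81 = 238.4 N acts at 3.75 m along the ladder; its horizontal arm is 3.75·cos67.8° = 1.417 m → τ = 337.8 N·m clockwise.
Person weight 90.4×9.81 = 886.8 N at distance d → arm d·cos67.8° → τ = 886.8·d·0.3778 clockwise.
Wall normal N at the top has arm L sinθ = 6.944 m counterclockwise, so Στ = 0 gives N·6.944 = 337.8 + 335·d.
ΣFy = 0 ⇒ N_floor = 1125 N, so the maximum friction is μ_s·N_floor = 0.32×1125 = 360 N. ΣFx = 0 ⇒ N_wall = f, so at the slipping point N = 360 N.
Substituting: 360×6.944 = 337.8 + 335·d ⇒ d = (2500 − 337.8) / 335 = 6.45 m.

d ≈ 6.45 m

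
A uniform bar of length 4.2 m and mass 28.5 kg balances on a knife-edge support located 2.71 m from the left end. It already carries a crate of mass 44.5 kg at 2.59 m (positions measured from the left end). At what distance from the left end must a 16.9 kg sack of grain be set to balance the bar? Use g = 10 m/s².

x ≈ 4.05 m from the left end

Take moments about the knife-edge support (at 2.71 m from the left end).
Beam weight: 28.5 × 10 = 285 N down at 2.1 m → arm 0.61 m, τ = 285 × 0.61 = 173.8 N·m counterclockwise.
Crate: 44.5 × 10 = 445 N down at 2.59 m → arm 0.12 m, τ = 445 × 0.12 = 53.4 N·m counterclockwise.
Net moment of existing loads = 227.2 N·m counterclockwise.
The sack of grain weighs 16.9 × 10 = 169 N and must supply an equal clockwise moment, so its lever arm about the knife-edge support is 227.2 / 169 = 1.34 m.
That puts it at 2.71 + 1.34 = 4.05 m from the left end.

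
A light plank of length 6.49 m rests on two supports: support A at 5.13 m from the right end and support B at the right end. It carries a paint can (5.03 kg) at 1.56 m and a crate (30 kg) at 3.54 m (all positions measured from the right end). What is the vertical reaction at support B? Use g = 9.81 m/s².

Sum moments about support A (its reaction then has zero moment arm).
Paint can: 5.03 × 9.81 = 49.34 N down at 1.56 m → arm 3.57 m, τ = 49.34 × 3.57 = 176.1 N·m clockwise.
Crate: 30 × 9.81 = 294.3 N down at 3.54 m → arm 1.59 m, τ = 294.3 × 1.59 = 467.9 N·m clockwise.
Net load moment about support A = 644 N·m clockwise.
Reaction R at support B is upward at 0 m, arm 5.13 m → moment R × 5.13 counterclockwise.
For rotational equilibrium, R × 5.13 = 644, so R = 126 N.

R_B ≈ 126 N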